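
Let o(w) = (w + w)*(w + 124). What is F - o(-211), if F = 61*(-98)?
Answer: -42692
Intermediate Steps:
o(w) = 2*w*(124 + w) (o(w) = (2*w)*(124 + w) = 2*w*(124 + w))
F = -5978
F - o(-211) = -5978 - 2*(-211)*(124 - 211) = -5978 - 2*(-211)*(-87) = -5978 - 1*36714 = -5978 - 36714 = -42692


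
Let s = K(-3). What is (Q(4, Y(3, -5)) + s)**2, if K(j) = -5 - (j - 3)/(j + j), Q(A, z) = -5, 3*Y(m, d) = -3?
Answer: 121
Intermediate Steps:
Y(m, d) = -1 (Y(m, d) = (1/3)*(-3) = -1)
K(j) = -5 - (-3 + j)/(2*j)
s = -6 (s = (1/2)*(3 - 11*(-3))/(-3) = (1/2)*(-1/3)*(3 + 33) = (1/2)*(-1/3)*36 = -6)
(Q(4, Y(3, -5)) + s)**2 = (-5 - 6)**2 = (-11)**2 = 121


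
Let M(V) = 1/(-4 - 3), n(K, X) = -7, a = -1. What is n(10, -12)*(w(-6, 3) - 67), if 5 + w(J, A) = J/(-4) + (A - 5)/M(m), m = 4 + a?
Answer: 791/2 ≈ 395.50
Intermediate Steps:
m = 3 (m = 4 - 1 = 3)
M(V) = -⅐ (M(V) = 1/(-7) = -⅐)
w(J, A) = 30 - 7*A - J/4 (w(J, A) = -5 + (J/(-4) + (A - 5)/(-⅐)) = -5 + (J*(-¼) + (-5 + A)*(-7)) = -5 + (-J/4 + (35 - 7*A)) = -5 + (35 - 7*A - J/4) = 30 - 7*A - J/4)
n(10, -12)*(w(-6, 3) - 67) = -7*((30 - 7*3 - ¼*(-6)) - 67) = -7*((30 - 21 + 3/2) - 67) = -7*(21/2 - 67) = -7*(-113/2) = 791/2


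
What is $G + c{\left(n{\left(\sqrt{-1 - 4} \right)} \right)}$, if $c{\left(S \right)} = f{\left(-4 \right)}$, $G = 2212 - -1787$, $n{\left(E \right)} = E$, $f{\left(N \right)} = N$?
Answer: $3995$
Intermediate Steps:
$G = 3999$ ($G = 2212 + 1787 = 3999$)
$c{\left(S \right)} = -4$
$G + c{\left(n{\left(\sqrt{-1 - 4} \right)} \right)} = 3999 - 4 = 3995$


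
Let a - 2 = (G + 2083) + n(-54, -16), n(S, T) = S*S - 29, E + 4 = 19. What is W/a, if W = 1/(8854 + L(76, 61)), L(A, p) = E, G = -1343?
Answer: 1/32185601 ≈ 3.1070e-8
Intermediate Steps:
E = 15 (E = -4 + 19 = 15)
n(S, T) = -29 + S² (n(S, T) = S² - 29 = -29 + S²)
L(A, p) = 15
a = 3629 (a = 2 + ((-1343 + 2083) + (-29 + (-54)²)) = 2 + (740 + (-29 + 2916)) = 2 + (740 + 2887) = 2 + 3627 = 3629)
W = 1/8869 (W = 1/(8854 + 15) = 1/8869 ≈ 0.00011275)
W/a = (1/8869)/3629 = (1/8869)*(1/3629) = 1/32185601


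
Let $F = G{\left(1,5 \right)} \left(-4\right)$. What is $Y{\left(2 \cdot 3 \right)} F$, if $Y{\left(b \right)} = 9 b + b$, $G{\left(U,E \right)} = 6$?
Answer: $-1440$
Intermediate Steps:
$F = -24$ ($F = 6 \left(-4\right) = -24$)
$Y{\left(b \right)} = 10 b$
$Y{\left(2 \cdot 3 \right)} F = 10 \cdot 2 \cdot 3 \left(-24\right) = 10 \cdot 6 \left(-24\right) = 60 \left(-24\right) = -1440$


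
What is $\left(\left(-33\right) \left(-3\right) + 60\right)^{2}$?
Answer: $25281$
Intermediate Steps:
$\left(\left(-33\right) \left(-3\right) + 60\right)^{2} = \left(99 + 60\right)^{2} = 159^{2} = 25281$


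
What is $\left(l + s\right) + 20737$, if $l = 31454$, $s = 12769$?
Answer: $64960$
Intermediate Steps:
$\left(l + s\right) + 20737 = \left(31454 + 12769\right) + 20737 = 44223 + 20737 = 64960$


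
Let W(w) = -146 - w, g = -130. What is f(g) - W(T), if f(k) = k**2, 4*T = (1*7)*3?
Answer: 68205/4 ≈ 17051.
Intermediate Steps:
T = 21/4 (T = ((1*7)*3)/4 = (7*3)/4 = (1/4)*21 = 21/4 ≈ 5.2500)
f(g) - W(T) = (-130)**2 - (-146 - 1*21/4) = 16900 - (-146 - 21/4) = 16900 - 1*(-605/4) = 16900 + 605/4 = 68205/4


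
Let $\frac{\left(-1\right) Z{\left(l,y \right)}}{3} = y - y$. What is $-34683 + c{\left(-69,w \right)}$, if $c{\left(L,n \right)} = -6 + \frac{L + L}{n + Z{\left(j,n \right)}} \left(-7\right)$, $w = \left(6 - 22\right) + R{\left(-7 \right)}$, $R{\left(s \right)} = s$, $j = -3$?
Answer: $-34731$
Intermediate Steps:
$Z{\left(l,y \right)} = 0$ ($Z{\left(l,y \right)} = - 3 \left(y - y\right) = \left(-3\right) 0 = 0$)
$w = -23$ ($w = \left(6 - 22\right) - 7 = -16 - 7 = -23$)
$c{\left(L,n \right)} = -6 - \frac{14 L}{n}$ ($c{\left(L,n \right)} = -6 + \frac{L + L}{n + 0} \left(-7\right) = -6 + \frac{2 L}{n} \left(-7\right) = -6 - \frac{14 L}{n}$)
$-34683 + c{\left(-69,w \right)} = -34683 - \left(6 - \frac{966}{-23}\right) = -34683 - \left(6 - -42\right) = -34683 - 48 = -34731$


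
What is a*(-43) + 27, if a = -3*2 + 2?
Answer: 199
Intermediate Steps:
a = -4 (a = -6 + 2 = -4)
a*(-43) + 27 = -4*(-43) + 27 = 172 + 27 = 199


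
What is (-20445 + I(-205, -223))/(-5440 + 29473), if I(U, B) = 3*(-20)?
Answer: -6835/8011 ≈ -0.85320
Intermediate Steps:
I(U, B) = -60
(-20445 + I(-205, -223))/(-5440 + 29473) = (-20445 - 60)/(-5440 + 29473) = -20505/24033 = -20505*1/24033 = -6835/8011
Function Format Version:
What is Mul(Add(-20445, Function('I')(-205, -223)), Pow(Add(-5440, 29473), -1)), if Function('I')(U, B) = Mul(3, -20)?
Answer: Rational(-6835, 8011) ≈ -0.85320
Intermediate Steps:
Function('I')(U, B) = -60
Mul(Add(-20445, Function('I')(-205, -223)), Pow(Add(-5440, 29473), -1)) = Mul(Add(-20445, -60), Pow(Add(-5440, 29473), -1)) = Mul(-20505, Pow(24033, -1)) = Mul(-20505, Rational(1, 24033)) = Rational(-6835, 8011)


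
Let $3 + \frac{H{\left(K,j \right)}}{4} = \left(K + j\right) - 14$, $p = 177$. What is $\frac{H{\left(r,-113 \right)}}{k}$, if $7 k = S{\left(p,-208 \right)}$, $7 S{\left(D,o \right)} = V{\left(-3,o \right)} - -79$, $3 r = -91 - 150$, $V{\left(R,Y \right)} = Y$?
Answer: $\frac{123676}{387} \approx 319.58$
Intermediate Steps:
$r = - \frac{241}{3}$ ($r = \frac{-91 - 150}{3} = \frac{1}{3} \left(-241\right) = - \frac{241}{3} \approx -80.333$)
$S{\left(D,o \right)} = \frac{79}{7} + \frac{o}{7}$ ($S{\left(D,o \right)} = \frac{o - -79}{7} = \frac{o + 79}{7} = \frac{79 + o}{7} = \frac{79}{7} + \frac{o}{7}$)
$H{\left(K,j \right)} = -68 + 4 K + 4 j$ ($H{\left(K,j \right)} = -12 + 4 \left(\left(K + j\right) - 14\right) = -12 + 4 \left(-14 + K + j\right) = -12 + \left(-56 + 4 K + 4 j\right) = -68 + 4 K + 4 j$)
$k = - \frac{129}{49}$ ($k = \frac{\frac{79}{7} + \frac{1}{7} \left(-208\right)}{7} = \frac{\frac{79}{7} - \frac{208}{7}}{7} = \frac{1}{7} \left(- \frac{129}{7}\right) = - \frac{129}{49} \approx -2.6327$)
$\frac{H{\left(r,-113 \right)}}{k} = \frac{-68 + 4 \left(- \frac{241}{3}\right) + 4 \left(-113\right)}{- \frac{129}{49}} = \left(-68 - \frac{964}{3} - 452\right) \left(- \frac{49}{129}\right) = \left(- \frac{2524}{3}\right) \left(- \frac{49}{129}\right) = \frac{123676}{387}$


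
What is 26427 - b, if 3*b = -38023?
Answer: 117304/3 ≈ 39101.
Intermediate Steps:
b = -38023/3 (b = (⅓)*(-38023) = -38023/3 ≈ -12674.)
26427 - b = 26427 - 1*(-38023/3) = 26427 + 38023/3 = 117304/3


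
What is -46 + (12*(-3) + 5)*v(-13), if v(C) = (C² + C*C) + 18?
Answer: -11082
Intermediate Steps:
v(C) = 18 + 2*C² (v(C) = (C² + C²) + 18 = 2*C² + 18 = 18 + 2*C²)
-46 + (12*(-3) + 5)*v(-13) = -46 + (12*(-3) + 5)*(18 + 2*(-13)²) = -46 + (-36 + 5)*(18 + 2*169) = -46 - 31*(18 + 338) = -46 - 31*356 = -46 - 11036 = -11082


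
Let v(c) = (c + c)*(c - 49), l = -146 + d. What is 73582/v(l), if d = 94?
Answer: 36791/5252 ≈ 7.0051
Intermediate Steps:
l = -52 (l = -146 + 94 = -52)
v(c) = 2*c*(-49 + c) (v(c) = (2*c)*(-49 + c) = 2*c*(-49 + c))
73582/v(l) = 73582/((2*(-52)*(-49 - 52))) = 73582/((2*(-52)*(-101))) = 73582/10504 = 73582*(1/10504) = 36791/5252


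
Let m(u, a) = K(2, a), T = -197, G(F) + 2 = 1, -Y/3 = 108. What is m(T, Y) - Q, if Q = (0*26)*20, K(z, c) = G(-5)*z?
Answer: -2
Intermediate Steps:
Y = -324 (Y = -3*108 = -324)
G(F) = -1 (G(F) = -2 + 1 = -1)
K(z, c) = -z
m(u, a) = -2 (m(u, a) = -1*2 = -2)
Q = 0 (Q = 0*20 = 0)
m(T, Y) - Q = -2 - 1*0 = -2 + 0 = -2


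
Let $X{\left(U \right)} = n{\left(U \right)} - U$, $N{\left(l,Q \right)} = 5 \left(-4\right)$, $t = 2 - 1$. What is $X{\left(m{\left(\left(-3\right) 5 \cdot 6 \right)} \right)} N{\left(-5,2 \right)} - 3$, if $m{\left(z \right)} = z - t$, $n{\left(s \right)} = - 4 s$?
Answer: $-9103$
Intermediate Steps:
$t = 1$ ($t = 2 - 1 = 1$)
$N{\left(l,Q \right)} = -20$
$m{\left(z \right)} = -1 + z$ ($m{\left(z \right)} = z - 1 = -1 + z$)
$X{\left(U \right)} = - 5 U$ ($X{\left(U \right)} = - 4 U - U = - 5 U$)
$X{\left(m{\left(\left(-3\right) 5 \cdot 6 \right)} \right)} N{\left(-5,2 \right)} - 3 = - 5 \left(-1 + \left(-3\right) 5 \cdot 6\right) \left(-20\right) - 3 = - 5 \left(-1 - 90\right) \left(-20\right) - 3 = \left(-5\right) \left(-91\right) \left(-20\right) - 3 = 455 \left(-20\right) - 3 = -9100 - 3 = -9103$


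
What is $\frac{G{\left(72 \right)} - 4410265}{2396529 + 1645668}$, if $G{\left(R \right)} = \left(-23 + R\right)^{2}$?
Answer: $- \frac{1469288}{1347399} \approx -1.0905$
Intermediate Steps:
$\frac{G{\left(72 \right)} - 4410265}{2396529 + 1645668} = \frac{\left(-23 + 72\right)^{2} - 4410265}{2396529 + 1645668} = \frac{49^{2} - 4410265}{4042197} = \left(2401 - 4410265\right) \frac{1}{4042197} = \left(-4407864\right) \frac{1}{4042197} = - \frac{1469288}{1347399}$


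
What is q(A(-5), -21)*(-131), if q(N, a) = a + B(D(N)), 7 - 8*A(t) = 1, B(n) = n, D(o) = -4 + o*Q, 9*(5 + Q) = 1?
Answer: 11266/3 ≈ 3755.3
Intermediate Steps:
Q = -44/9 (Q = -5 + (1/9)*1 = -5 + 1/9 = -44/9 ≈ -4.8889)
D(o) = -4 - 44*o/9 (D(o) = -4 + o*(-44/9) = -4 - 44*o/9)
A(t) = 3/4 (A(t) = 7/8 - 1/8*1 = 7/8 - 1/8 = 3/4)
q(N, a) = -4 + a - 44*N/9 (q(N, a) = a + (-4 - 44*N/9) = -4 + a - 44*N/9)
q(A(-5), -21)*(-131) = (-4 - 21 - 44/9*3/4)*(-131) = (-4 - 21 - 11/3)*(-131) = -86/3*(-131) = 11266/3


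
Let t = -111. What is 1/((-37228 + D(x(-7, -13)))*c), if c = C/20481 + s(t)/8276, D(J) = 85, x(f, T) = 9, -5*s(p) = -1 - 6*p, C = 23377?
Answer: -56500252/2361602442099 ≈ -2.3925e-5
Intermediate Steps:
s(p) = ⅕ + 6*p/5 (s(p) = -(-1 - 6*p)/5 = ⅕ + 6*p/5)
c = 190744079/169500756 (c = 23377/20481 + (⅕ + (6/5)*(-111))/8276 = 23377*(1/20481) + (⅕ - 666/5)*(1/8276) = 23377/20481 - 133*1/8276 = 23377/20481 - 133/8276 = 190744079/169500756 ≈ 1.1253)
1/((-37228 + D(x(-7, -13)))*c) = 1/((-37228 + 85)*(190744079/169500756)) = (169500756/190744079)/(-37143) = -1/37143*169500756/190744079 = -56500252/2361602442099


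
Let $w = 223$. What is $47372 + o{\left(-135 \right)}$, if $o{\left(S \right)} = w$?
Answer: $47595$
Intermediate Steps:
$o{\left(S \right)} = 223$
$47372 + o{\left(-135 \right)} = 47372 + 223 = 47595$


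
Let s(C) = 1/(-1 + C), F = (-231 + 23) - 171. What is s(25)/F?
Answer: -1/9096 ≈ -0.00010994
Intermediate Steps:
F = -379 (F = -208 - 171 = -379)
s(25)/F = 1/((-1 + 25)*(-379)) = -1/379/24 = (1/24)*(-1/379) = -1/9096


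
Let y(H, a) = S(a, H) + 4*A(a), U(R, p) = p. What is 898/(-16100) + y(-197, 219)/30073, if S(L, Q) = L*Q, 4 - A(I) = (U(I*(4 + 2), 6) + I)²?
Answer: -1990800127/242087650 ≈ -8.2235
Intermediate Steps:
A(I) = 4 - (6 + I)²
y(H, a) = 16 - 4*(6 + a)² + H*a (y(H, a) = a*H + 4*(4 - (6 + a)²) = H*a + (16 - 4*(6 + a)²) = 16 - 4*(6 + a)² + H*a)
898/(-16100) + y(-197, 219)/30073 = 898/(-16100) + (16 - 4*(6 + 219)² - 197*219)/30073 = 898*(-1/16100) + (16 - 4*225² - 43143)*(1/30073) = -449/8050 + (16 - 4*50625 - 43143)*(1/30073) = -449/8050 + (16 - 202500 - 43143)*(1/30073) = -449/8050 - 245627*1/30073 = -449/8050 - 245627/30073 = -1990800127/242087650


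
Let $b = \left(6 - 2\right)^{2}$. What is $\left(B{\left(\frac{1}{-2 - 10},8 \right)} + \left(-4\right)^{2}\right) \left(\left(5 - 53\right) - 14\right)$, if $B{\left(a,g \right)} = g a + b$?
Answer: $- \frac{5828}{3} \approx -1942.7$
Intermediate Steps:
$b = 16$ ($b = 4^{2} = 16$)
$B{\left(a,g \right)} = 16 + a g$ ($B{\left(a,g \right)} = g a + 16 = a g + 16 = 16 + a g$)
$\left(B{\left(\frac{1}{-2 - 10},8 \right)} + \left(-4\right)^{2}\right) \left(\left(5 - 53\right) - 14\right) = \left(\left(16 + \frac{1}{-2 - 10} \cdot 8\right) + \left(-4\right)^{2}\right) \left(\left(5 - 53\right) - 14\right) = \left(\left(16 + \frac{1}{-12} \cdot 8\right) + 16\right) \left(-48 - 14\right) = \left(\left(16 - \frac{2}{3}\right) + 16\right) \left(-62\right) = \left(\frac{46}{3} + 16\right) \left(-62\right) = \frac{94}{3} \left(-62\right) = - \frac{5828}{3}$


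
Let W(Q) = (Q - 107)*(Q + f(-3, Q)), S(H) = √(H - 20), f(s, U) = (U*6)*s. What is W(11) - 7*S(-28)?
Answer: 17952 - 28*I*√3 ≈ 17952.0 - 48.497*I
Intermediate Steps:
f(s, U) = 6*U*s (f(s, U) = (6*U)*s = 6*U*s)
S(H) = √(-20 + H)
W(Q) = -17*Q*(-107 + Q) (W(Q) = (Q - 107)*(Q + 6*Q*(-3)) = (-107 + Q)*(Q - 18*Q) = (-107 + Q)*(-17*Q) = -17*Q*(-107 + Q))
W(11) - 7*S(-28) = 17*11*(107 - 1*11) - 7*√(-20 - 28) = 17*11*(107 - 11) - 7*√(-48) = 17*11*96 - 7*4*I*√3 = 17952 - 28*I*√3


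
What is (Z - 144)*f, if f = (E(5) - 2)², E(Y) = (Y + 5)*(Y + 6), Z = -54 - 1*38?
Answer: -2752704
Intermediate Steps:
Z = -92 (Z = -54 - 38 = -92)
E(Y) = (5 + Y)*(6 + Y)
f = 11664 (f = ((30 + 5² + 11*5) - 2)² = ((30 + 25 + 55) - 2)² = (110 - 2)² = 108² = 11664)
(Z - 144)*f = (-92 - 144)*11664 = -236*11664 = -2752704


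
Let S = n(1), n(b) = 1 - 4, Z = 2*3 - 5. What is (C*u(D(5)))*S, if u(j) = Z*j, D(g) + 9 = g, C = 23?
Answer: 276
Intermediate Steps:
Z = 1 (Z = 6 - 5 = 1)
D(g) = -9 + g
n(b) = -3
S = -3
u(j) = j (u(j) = 1*j = j)
(C*u(D(5)))*S = (23*(-9 + 5))*(-3) = (23*(-4))*(-3) = -92*(-3) = 276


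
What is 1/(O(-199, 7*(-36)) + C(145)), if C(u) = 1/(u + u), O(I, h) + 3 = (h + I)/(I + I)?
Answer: -28855/53768 ≈ -0.53666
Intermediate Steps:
O(I, h) = -3 + (I + h)/(2*I) (O(I, h) = -3 + (h + I)/(I + I) = -3 + (I + h)/((2*I)) = -3 + (I + h)*(1/(2*I)) = -3 + (I + h)/(2*I))
C(u) = 1/(2*u)
1/(O(-199, 7*(-36)) + C(145)) = 1/((½)*(7*(-36) - 5*(-199))/(-199) + (½)/145) = 1/((½)*(-1/199)*(-252 + 995) + (½)*(1/145)) = 1/((½)*(-1/199)*743 + 1/290) = 1/(-743/398 + 1/290) = 1/(-53768/28855) = -28855/53768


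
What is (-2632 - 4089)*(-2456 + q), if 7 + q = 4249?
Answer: -12003706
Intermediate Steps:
q = 4242 (q = -7 + 4249 = 4242)
(-2632 - 4089)*(-2456 + q) = (-2632 - 4089)*(-2456 + 4242) = -6721*1786 = -12003706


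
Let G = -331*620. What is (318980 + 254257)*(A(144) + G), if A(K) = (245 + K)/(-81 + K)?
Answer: -117636157629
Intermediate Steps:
A(K) = (245 + K)/(-81 + K)
G = -205220
(318980 + 254257)*(A(144) + G) = (318980 + 254257)*((245 + 144)/(-81 + 144) - 205220) = 573237*(389/63 - 205220) = 573237*(-12928471/63) = -117636157629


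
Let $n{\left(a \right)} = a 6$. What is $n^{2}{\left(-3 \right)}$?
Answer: $324$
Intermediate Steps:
$n{\left(a \right)} = 6 a$
$n^{2}{\left(-3 \right)} = \left(6 \left(-3\right)\right)^{2} = \left(-18\right)^{2} = 324$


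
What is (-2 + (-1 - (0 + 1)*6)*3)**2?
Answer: 529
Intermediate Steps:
(-2 + (-1 - (0 + 1)*6)*3)**2 = (-2 + (-1 - 6)*3)**2 = (-2 - 7*3)**2 = (-2 - 21)**2 = (-23)**2 = 529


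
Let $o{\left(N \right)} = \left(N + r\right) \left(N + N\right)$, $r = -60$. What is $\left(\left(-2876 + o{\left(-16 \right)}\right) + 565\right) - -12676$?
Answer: $12797$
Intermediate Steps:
$o{\left(N \right)} = 2 N \left(-60 + N\right)$ ($o{\left(N \right)} = \left(N - 60\right) \left(N + N\right) = \left(-60 + N\right) 2 N = 2 N \left(-60 + N\right)$)
$\left(\left(-2876 + o{\left(-16 \right)}\right) + 565\right) - -12676 = \left(\left(-2876 + 2 \left(-16\right) \left(-60 - 16\right)\right) + 565\right) - -12676 = \left(\left(-2876 + 2 \left(-16\right) \left(-76\right)\right) + 565\right) + 12676 = \left(\left(-2876 + 2432\right) + 565\right) + 12676 = \left(-444 + 565\right) + 12676 = 121 + 12676 = 12797$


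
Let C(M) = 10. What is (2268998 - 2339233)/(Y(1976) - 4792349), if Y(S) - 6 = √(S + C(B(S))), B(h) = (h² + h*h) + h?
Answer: 336590210605/22966551427663 + 70235*√1986/22966551427663 ≈ 0.014656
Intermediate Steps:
B(h) = h + 2*h² (B(h) = (h² + h²) + h = 2*h² + h = h + 2*h²)
Y(S) = 6 + √(10 + S) (Y(S) = 6 + √(S + 10) = 6 + √(10 + S))
(2268998 - 2339233)/(Y(1976) - 4792349) = (2268998 - 2339233)/((6 + √(10 + 1976)) - 4792349) = -70235/((6 + √1986) - 4792349) = -70235/(-4792343 + √1986)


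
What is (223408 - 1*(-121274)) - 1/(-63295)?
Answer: 21816647191/63295 ≈ 3.4468e+5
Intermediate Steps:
(223408 - 1*(-121274)) - 1/(-63295) = (223408 + 121274) - 1*(-1/63295) = 344682 + 1/63295 = 21816647191/63295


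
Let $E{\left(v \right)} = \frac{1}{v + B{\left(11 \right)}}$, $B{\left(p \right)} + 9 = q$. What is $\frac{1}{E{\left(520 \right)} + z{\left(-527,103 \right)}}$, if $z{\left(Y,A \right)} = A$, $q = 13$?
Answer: $\frac{524}{53973} \approx 0.0097086$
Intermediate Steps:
$B{\left(p \right)} = 4$ ($B{\left(p \right)} = -9 + 13 = 4$)
$E{\left(v \right)} = \frac{1}{4 + v}$ ($E{\left(v \right)} = \frac{1}{v + 4} = \frac{1}{4 + v}$)
$\frac{1}{E{\left(520 \right)} + z{\left(-527,103 \right)}} = \frac{1}{\frac{1}{4 + 520} + 103} = \frac{1}{\frac{1}{524} + 103} = \frac{1}{\frac{53973}{524}} = \frac{524}{53973}$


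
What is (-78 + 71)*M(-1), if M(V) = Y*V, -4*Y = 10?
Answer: -35/2 ≈ -17.500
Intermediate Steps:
Y = -5/2 (Y = -¼*10 = -5/2 ≈ -2.5000)
M(V) = -5*V/2
(-78 + 71)*M(-1) = (-78 + 71)*(-5/2*(-1)) = -7*5/2 = -35/2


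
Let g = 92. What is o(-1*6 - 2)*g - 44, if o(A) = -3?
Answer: -320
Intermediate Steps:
o(-1*6 - 2)*g - 44 = -3*92 - 44 = -276 - 44 = -320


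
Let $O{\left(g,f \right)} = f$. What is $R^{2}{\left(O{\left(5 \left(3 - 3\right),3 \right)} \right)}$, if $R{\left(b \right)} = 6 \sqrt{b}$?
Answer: $108$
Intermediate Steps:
$R^{2}{\left(O{\left(5 \left(3 - 3\right),3 \right)} \right)} = \left(6 \sqrt{3}\right)^{2} = 108$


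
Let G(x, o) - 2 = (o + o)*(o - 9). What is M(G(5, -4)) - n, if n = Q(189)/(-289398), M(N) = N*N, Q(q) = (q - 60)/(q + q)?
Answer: 409711166971/36464148 ≈ 11236.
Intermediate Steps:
Q(q) = (-60 + q)/(2*q) (Q(q) = (-60 + q)/((2*q)) = (-60 + q)*(1/(2*q)) = (-60 + q)/(2*q))
G(x, o) = 2 + 2*o*(-9 + o) (G(x, o) = 2 + (o + o)*(o - 9) = 2 + (2*o)*(-9 + o) = 2 + 2*o*(-9 + o))
M(N) = N²
n = -43/36464148 (n = ((½)*(-60 + 189)/189)/(-289398) = ((½)*(1/189)*129)*(-1/289398) = (43/126)*(-1/289398) = -43/36464148 ≈ -1.1792e-6)
M(G(5, -4)) - n = (2 - 18*(-4) + 2*(-4)²)² - 1*(-43/36464148) = (2 + 72 + 2*16)² + 43/36464148 = (2 + 72 + 32)² + 43/36464148 = 106² + 43/36464148 = 11236 + 43/36464148 = 409711166971/36464148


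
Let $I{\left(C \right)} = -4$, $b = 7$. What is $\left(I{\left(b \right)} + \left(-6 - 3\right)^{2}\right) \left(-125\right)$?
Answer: $-9625$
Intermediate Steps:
$\left(I{\left(b \right)} + \left(-6 - 3\right)^{2}\right) \left(-125\right) = \left(-4 + \left(-6 - 3\right)^{2}\right) \left(-125\right) = \left(-4 + \left(-9\right)^{2}\right) \left(-125\right) = \left(-4 + 81\right) \left(-125\right) = 77 \left(-125\right) = -9625$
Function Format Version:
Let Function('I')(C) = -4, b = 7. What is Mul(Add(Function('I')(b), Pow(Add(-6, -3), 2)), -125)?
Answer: -9625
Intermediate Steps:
Mul(Add(Function('I')(b), Pow(Add(-6, -3), 2)), -125) = Mul(Add(-4, Pow(Add(-6, -3), 2)), -125) = Mul(Add(-4, Pow(-9, 2)), -125) = Mul(Add(-4, 81), -125) = Mul(77, -125) = -9625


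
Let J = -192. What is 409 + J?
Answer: 217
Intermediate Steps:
409 + J = 409 - 192 = 217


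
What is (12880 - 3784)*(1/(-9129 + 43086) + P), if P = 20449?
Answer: 2105380456208/11319 ≈ 1.8600e+8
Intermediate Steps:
(12880 - 3784)*(1/(-9129 + 43086) + P) = (12880 - 3784)*(1/(-9129 + 43086) + 20449) = 9096*(1/33957 + 20449) = 9096*(694386694/33957) = 2105380456208/11319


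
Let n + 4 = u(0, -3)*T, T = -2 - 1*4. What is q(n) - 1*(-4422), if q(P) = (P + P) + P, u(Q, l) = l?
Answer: 4464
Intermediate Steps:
T = -6 (T = -2 - 4 = -6)
n = 14 (n = -4 - 3*(-6) = -4 + 18 = 14)
q(P) = 3*P (q(P) = 2*P + P = 3*P)
q(n) - 1*(-4422) = 3*14 - 1*(-4422) = 42 + 4422 = 4464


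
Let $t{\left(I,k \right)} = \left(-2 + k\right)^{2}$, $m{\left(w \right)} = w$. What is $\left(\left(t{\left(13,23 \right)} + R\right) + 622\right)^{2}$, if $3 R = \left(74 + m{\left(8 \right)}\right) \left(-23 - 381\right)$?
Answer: $\frac{896343721}{9} \approx 9.9594 \cdot 10^{7}$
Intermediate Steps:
$R = - \frac{33128}{3}$ ($R = \frac{\left(74 + 8\right) \left(-23 - 381\right)}{3} = \frac{82 \left(-404\right)}{3} = \frac{1}{3} \left(-33128\right) = - \frac{33128}{3} \approx -11043.0$)
$\left(\left(t{\left(13,23 \right)} + R\right) + 622\right)^{2} = \left(\left(\left(-2 + 23\right)^{2} - \frac{33128}{3}\right) + 622\right)^{2} = \left(\left(21^{2} - \frac{33128}{3}\right) + 622\right)^{2} = \left(\left(441 - \frac{33128}{3}\right) + 622\right)^{2} = \left(- \frac{31805}{3} + 622\right)^{2} = \left(- \frac{29939}{3}\right)^{2} = \frac{896343721}{9}$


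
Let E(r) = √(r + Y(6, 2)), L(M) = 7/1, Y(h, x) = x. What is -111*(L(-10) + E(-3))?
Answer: -777 - 111*I ≈ -777.0 - 111.0*I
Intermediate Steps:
L(M) = 7 (L(M) = 7*1 = 7)
E(r) = √(2 + r) (E(r) = √(r + 2) = √(2 + r))
-111*(L(-10) + E(-3)) = -111*(7 + √(2 - 3)) = -111*(7 + √(-1)) = -111*(7 + I) = -777 - 111*I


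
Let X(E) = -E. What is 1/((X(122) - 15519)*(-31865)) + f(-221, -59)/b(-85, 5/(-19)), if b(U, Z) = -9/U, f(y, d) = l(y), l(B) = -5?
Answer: -211820197616/4485604185 ≈ -47.222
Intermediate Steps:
f(y, d) = -5
1/((X(122) - 15519)*(-31865)) + f(-221, -59)/b(-85, 5/(-19)) = 1/(-1*122 - 15519*(-31865)) - 5/((-9/(-85))) = -1/31865/(-122 - 15519) - 5/((-9*(-1/85))) = -1/31865/(-15641) - 5/9/85 = -1/15641*(-1/31865) - 5*85/9 = 1/498400465 - 425/9 = -211820197616/4485604185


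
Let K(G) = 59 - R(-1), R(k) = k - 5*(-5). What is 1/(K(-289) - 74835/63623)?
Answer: 63623/2151970 ≈ 0.029565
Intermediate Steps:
R(k) = 25 + k (R(k) = k + 25 = 25 + k)
K(G) = 35 (K(G) = 59 - (25 - 1) = 59 - 1*24 = 59 - 24 = 35)
1/(K(-289) - 74835/63623) = 1/(35 - 74835/63623) = 1/(2151970/63623) = 63623/2151970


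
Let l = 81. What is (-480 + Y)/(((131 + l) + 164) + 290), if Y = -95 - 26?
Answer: -601/666 ≈ -0.90240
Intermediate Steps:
Y = -121
(-480 + Y)/(((131 + l) + 164) + 290) = (-480 - 121)/(((131 + 81) + 164) + 290) = -601/((212 + 164) + 290) = -601/(376 + 290) = -601/666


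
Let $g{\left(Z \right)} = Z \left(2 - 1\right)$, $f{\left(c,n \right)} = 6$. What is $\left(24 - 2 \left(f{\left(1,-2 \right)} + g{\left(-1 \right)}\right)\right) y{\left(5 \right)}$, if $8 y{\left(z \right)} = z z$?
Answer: $\frac{175}{4} \approx 43.75$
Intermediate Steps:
$y{\left(z \right)} = \frac{z^{2}}{8}$ ($y{\left(z \right)} = \frac{z z}{8} = \frac{z^{2}}{8}$)
$g{\left(Z \right)} = Z$ ($g{\left(Z \right)} = Z 1 = Z$)
$\left(24 - 2 \left(f{\left(1,-2 \right)} + g{\left(-1 \right)}\right)\right) y{\left(5 \right)} = \left(24 - 2 \left(6 - 1\right)\right) \frac{5^{2}}{8} = \left(24 - 10\right) \frac{1}{8} \cdot 25 = \left(24 - 10\right) \frac{25}{8} = 14 \cdot \frac{25}{8} = \frac{175}{4}$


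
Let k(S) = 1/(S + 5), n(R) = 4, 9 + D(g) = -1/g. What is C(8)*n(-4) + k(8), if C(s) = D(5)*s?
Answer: -19131/65 ≈ -294.32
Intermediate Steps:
D(g) = -9 - 1/g
k(S) = 1/(5 + S)
C(s) = -46*s/5 (C(s) = (-9 - 1/5)*s = (-9 - 1*⅕)*s = (-9 - ⅕)*s = -46*s/5)
C(8)*n(-4) + k(8) = -46/5*8*4 + 1/(5 + 8) = -368/5*4 + 1/13 = -1472/5 + 1/13 = -19131/65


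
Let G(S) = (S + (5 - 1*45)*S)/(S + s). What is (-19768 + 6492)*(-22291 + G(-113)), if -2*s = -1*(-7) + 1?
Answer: 889306136/3 ≈ 2.9644e+8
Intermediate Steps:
s = -4 (s = -(-1*(-7) + 1)/2 = -(7 + 1)/2 = -½*8 = -4)
G(S) = -39*S/(-4 + S) (G(S) = (S + (5 - 1*45)*S)/(S - 4) = (S + (5 - 45)*S)/(-4 + S) = (S - 40*S)/(-4 + S) = (-39*S)/(-4 + S) = -39*S/(-4 + S))
(-19768 + 6492)*(-22291 + G(-113)) = (-19768 + 6492)*(-22291 - 39*(-113)/(-4 - 113)) = -13276*(-22291 - 39*(-113)/(-117)) = -13276*(-22291 - 39*(-113)*(-1/117)) = -13276*(-22291 - 113/3) = -13276*(-66986/3) = 889306136/3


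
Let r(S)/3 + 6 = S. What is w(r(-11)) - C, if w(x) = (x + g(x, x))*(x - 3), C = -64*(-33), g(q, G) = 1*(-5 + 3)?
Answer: 750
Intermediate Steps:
g(q, G) = -2 (g(q, G) = 1*(-2) = -2)
r(S) = -18 + 3*S
C = 2112
w(x) = (-3 + x)*(-2 + x) (w(x) = (x - 2)*(x - 3) = (-2 + x)*(-3 + x) = (-3 + x)*(-2 + x))
w(r(-11)) - C = (6 + (-18 + 3*(-11))² - 5*(-18 + 3*(-11))) - 1*2112 = (6 + (-18 - 33)² - 5*(-18 - 33)) - 2112 = (6 + (-51)² - 5*(-51)) - 2112 = (6 + 2601 + 255) - 2112 = 2862 - 2112 = 750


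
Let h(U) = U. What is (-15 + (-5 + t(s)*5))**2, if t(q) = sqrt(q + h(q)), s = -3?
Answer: 250 - 200*I*sqrt(6) ≈ 250.0 - 489.9*I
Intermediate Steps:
t(q) = sqrt(2)*sqrt(q) (t(q) = sqrt(q + q) = sqrt(2*q) = sqrt(2)*sqrt(q))
(-15 + (-5 + t(s)*5))**2 = (-15 + (-5 + (sqrt(2)*sqrt(-3))*5))**2 = (-15 + (-5 + (sqrt(2)*(I*sqrt(3)))*5))**2 = (-15 + (-5 + (I*sqrt(6))*5))**2 = (-15 + (-5 + 5*I*sqrt(6)))**2 = (-20 + 5*I*sqrt(6))**2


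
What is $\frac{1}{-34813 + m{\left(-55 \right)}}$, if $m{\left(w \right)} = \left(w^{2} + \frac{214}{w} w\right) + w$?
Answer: $- \frac{1}{31629} \approx -3.1617 \cdot 10^{-5}$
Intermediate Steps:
$m{\left(w \right)} = 214 + w + w^{2}$ ($m{\left(w \right)} = \left(w^{2} + 214\right) + w = \left(214 + w^{2}\right) + w = 214 + w + w^{2}$)
$\frac{1}{-34813 + m{\left(-55 \right)}} = \frac{1}{-34813 + \left(214 - 55 + \left(-55\right)^{2}\right)} = \frac{1}{-34813 + \left(214 - 55 + 3025\right)} = \frac{1}{-34813 + 3184} = \frac{1}{-31629} = - \frac{1}{31629}$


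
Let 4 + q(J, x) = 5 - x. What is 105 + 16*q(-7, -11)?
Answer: 297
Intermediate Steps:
q(J, x) = 1 - x (q(J, x) = -4 + (5 - x) = 1 - x)
105 + 16*q(-7, -11) = 105 + 16*(1 - 1*(-11)) = 105 + 16*(1 + 11) = 105 + 16*12 = 105 + 192 = 297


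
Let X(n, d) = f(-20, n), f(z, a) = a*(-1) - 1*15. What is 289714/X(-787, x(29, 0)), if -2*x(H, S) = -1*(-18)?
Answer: 144857/386 ≈ 375.28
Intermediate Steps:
x(H, S) = -9 (x(H, S) = -(-1)*(-18)/2 = -½*18 = -9)
f(z, a) = -15 - a (f(z, a) = -a - 15 = -15 - a)
X(n, d) = -15 - n
289714/X(-787, x(29, 0)) = 289714/(-15 - 1*(-787)) = 289714/(-15 + 787) = 289714/772 = 289714*(1/772) = 144857/386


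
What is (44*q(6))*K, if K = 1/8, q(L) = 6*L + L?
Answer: 231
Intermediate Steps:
q(L) = 7*L
K = ⅛ ≈ 0.12500
(44*q(6))*K = (44*(7*6))*(⅛) = (44*42)*(⅛) = 1848*(⅛) = 231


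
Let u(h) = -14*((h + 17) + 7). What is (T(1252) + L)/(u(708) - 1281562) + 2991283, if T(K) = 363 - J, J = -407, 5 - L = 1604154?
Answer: 3864170895609/1291810 ≈ 2.9913e+6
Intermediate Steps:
L = -1604149 (L = 5 - 1*1604154 = 5 - 1604154 = -1604149)
u(h) = -336 - 14*h (u(h) = -14*((17 + h) + 7) = -14*(24 + h) = -336 - 14*h)
T(K) = 770 (T(K) = 363 - 1*(-407) = 363 + 407 = 770)
(T(1252) + L)/(u(708) - 1281562) + 2991283 = (770 - 1604149)/((-336 - 14*708) - 1281562) + 2991283 = -1603379/((-336 - 9912) - 1281562) + 2991283 = -1603379/(-10248 - 1281562) + 2991283 = -1603379/(-1291810) + 2991283 = -1603379*(-1/1291810) + 2991283 = 1603379/1291810 + 2991283 = 3864170895609/1291810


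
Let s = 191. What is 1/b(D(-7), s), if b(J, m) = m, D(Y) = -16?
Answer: 1/191 ≈ 0.0052356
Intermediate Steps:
1/b(D(-7), s) = 1/191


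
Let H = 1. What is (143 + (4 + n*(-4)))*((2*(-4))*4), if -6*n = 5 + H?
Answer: -4832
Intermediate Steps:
n = -1 (n = -(5 + 1)/6 = -⅙*6 = -1)
(143 + (4 + n*(-4)))*((2*(-4))*4) = (143 + (4 - 1*(-4)))*((2*(-4))*4) = (143 + (4 + 4))*(-8*4) = (143 + 8)*(-32) = 151*(-32) = -4832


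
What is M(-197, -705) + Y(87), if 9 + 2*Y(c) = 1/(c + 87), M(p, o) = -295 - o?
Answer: 141115/348 ≈ 405.50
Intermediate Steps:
Y(c) = -9/2 + 1/(2*(87 + c)) (Y(c) = -9/2 + 1/(2*(c + 87)) = -9/2 + 1/(2*(87 + c)))
M(-197, -705) + Y(87) = (-295 - 1*(-705)) + (-782 - 9*87)/(2*(87 + 87)) = (-295 + 705) + (1/2)*(-782 - 783)/174 = 410 + (1/2)*(1/174)*(-1565) = 410 - 1565/348 = 141115/348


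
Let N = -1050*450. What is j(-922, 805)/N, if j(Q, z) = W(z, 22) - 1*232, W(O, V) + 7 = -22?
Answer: 29/52500 ≈ 0.00055238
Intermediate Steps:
W(O, V) = -29 (W(O, V) = -7 - 22 = -29)
j(Q, z) = -261 (j(Q, z) = -29 - 1*232 = -29 - 232 = -261)
N = -472500
j(-922, 805)/N = -261/(-472500) = -261*(-1/472500) = 29/52500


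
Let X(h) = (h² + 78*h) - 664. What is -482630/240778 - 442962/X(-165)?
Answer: -56631595883/1648245799 ≈ -34.359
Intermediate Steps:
X(h) = -664 + h² + 78*h
-482630/240778 - 442962/X(-165) = -482630/240778 - 442962/(-664 + (-165)² + 78*(-165)) = -482630*1/240778 - 442962/(-664 + 27225 - 12870) = -241315/120389 - 442962/13691 = -56631595883/1648245799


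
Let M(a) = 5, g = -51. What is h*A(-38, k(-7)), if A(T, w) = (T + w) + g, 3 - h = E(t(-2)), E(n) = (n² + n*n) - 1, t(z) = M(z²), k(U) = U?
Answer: 4416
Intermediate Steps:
t(z) = 5
E(n) = -1 + 2*n² (E(n) = (n² + n²) - 1 = 2*n² - 1 = -1 + 2*n²)
h = -46 (h = 3 - (-1 + 2*5²) = 3 - (-1 + 2*25) = 3 - (-1 + 50) = 3 - 1*49 = 3 - 49 = -46)
A(T, w) = -51 + T + w (A(T, w) = (T + w) - 51 = -51 + T + w)
h*A(-38, k(-7)) = -46*(-51 - 38 - 7) = -46*(-96) = 4416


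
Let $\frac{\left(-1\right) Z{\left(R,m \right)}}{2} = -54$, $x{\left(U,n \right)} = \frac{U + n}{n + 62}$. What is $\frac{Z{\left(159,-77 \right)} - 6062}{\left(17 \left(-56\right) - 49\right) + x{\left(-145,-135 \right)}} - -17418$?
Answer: $\frac{1268343116}{72793} \approx 17424.0$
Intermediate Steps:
$x{\left(U,n \right)} = \frac{U + n}{62 + n}$
$Z{\left(R,m \right)} = 108$ ($Z{\left(R,m \right)} = \left(-2\right) \left(-54\right) = 108$)
$\frac{Z{\left(159,-77 \right)} - 6062}{\left(17 \left(-56\right) - 49\right) + x{\left(-145,-135 \right)}} - -17418 = \frac{108 - 6062}{\left(17 \left(-56\right) - 49\right) + \frac{-145 - 135}{62 - 135}} - -17418 = - \frac{5954}{\left(-952 - 49\right) + \frac{1}{-73} \left(-280\right)} + 17418 = - \frac{5954}{-1001 - - \frac{280}{73}} + 17418 = - \frac{5954}{-1001 + \frac{280}{73}} + 17418 = - \frac{5954}{- \frac{72793}{73}} + 17418 = \left(-5954\right) \left(- \frac{73}{72793}\right) + 17418 = \frac{434642}{72793} + 17418 = \frac{1268343116}{72793}$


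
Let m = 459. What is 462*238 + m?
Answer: 110415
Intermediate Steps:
462*238 + m = 462*238 + 459 = 109956 + 459 = 110415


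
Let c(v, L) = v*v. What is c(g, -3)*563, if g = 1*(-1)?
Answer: 563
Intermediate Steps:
g = -1
c(v, L) = v²
c(g, -3)*563 = (-1)²*563 = 1*563 = 563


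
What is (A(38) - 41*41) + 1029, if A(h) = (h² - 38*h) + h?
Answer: -614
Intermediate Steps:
A(h) = h² - 37*h
(A(38) - 41*41) + 1029 = (38*(-37 + 38) - 41*41) + 1029 = (38*1 - 1681) + 1029 = (38 - 1681) + 1029 = -1643 + 1029 = -614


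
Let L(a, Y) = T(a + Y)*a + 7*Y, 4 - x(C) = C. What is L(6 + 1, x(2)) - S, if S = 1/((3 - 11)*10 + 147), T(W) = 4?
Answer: 2813/67 ≈ 41.985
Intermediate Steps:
x(C) = 4 - C
L(a, Y) = 4*a + 7*Y
S = 1/67 (S = 1/(-8*10 + 147) = 1/(-80 + 147) = 1/67 ≈ 0.014925)
L(6 + 1, x(2)) - S = (4*(6 + 1) + 7*(4 - 1*2)) - 1*1/67 = (4*7 + 7*(4 - 2)) - 1/67 = (28 + 7*2) - 1/67 = (28 + 14) - 1/67 = 42 - 1/67 = 2813/67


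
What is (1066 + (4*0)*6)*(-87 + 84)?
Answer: -3198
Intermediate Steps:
(1066 + (4*0)*6)*(-87 + 84) = (1066 + 0*6)*(-3) = (1066 + 0)*(-3) = 1066*(-3) = -3198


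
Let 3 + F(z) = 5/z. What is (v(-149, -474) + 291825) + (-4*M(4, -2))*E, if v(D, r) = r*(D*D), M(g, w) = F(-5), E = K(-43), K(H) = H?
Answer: -10232137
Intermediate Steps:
E = -43
F(z) = -3 + 5/z
M(g, w) = -4 (M(g, w) = -3 + 5/(-5) = -3 + 5*(-1/5) = -3 - 1 = -4)
v(D, r) = r*D**2
(v(-149, -474) + 291825) + (-4*M(4, -2))*E = (-474*(-149)**2 + 291825) - 4*(-4)*(-43) = (-474*22201 + 291825) + 16*(-43) = (-10523274 + 291825) - 688 = -10231449 - 688 = -10232137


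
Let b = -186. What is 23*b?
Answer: -4278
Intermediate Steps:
23*b = 23*(-186) = -4278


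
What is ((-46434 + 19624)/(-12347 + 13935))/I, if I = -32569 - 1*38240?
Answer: 13405/56222346 ≈ 0.00023843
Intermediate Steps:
I = -70809 (I = -32569 - 38240 = -70809)
((-46434 + 19624)/(-12347 + 13935))/I = ((-46434 + 19624)/(-12347 + 13935))/(-70809) = -26810/1588*(-1/70809) = -26810*1/1588*(-1/70809) = -13405/794*(-1/70809) = 13405/56222346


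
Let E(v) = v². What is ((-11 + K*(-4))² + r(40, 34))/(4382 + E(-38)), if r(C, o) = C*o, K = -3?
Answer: 1361/5826 ≈ 0.23361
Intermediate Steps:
((-11 + K*(-4))² + r(40, 34))/(4382 + E(-38)) = ((-11 - 3*(-4))² + 40*34)/(4382 + (-38)²) = ((-11 + 12)² + 1360)/(4382 + 1444) = (1² + 1360)/5826 = (1 + 1360)*(1/5826) = 1361*(1/5826) = 1361/5826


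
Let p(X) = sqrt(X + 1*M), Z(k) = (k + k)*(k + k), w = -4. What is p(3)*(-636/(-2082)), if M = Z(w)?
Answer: 106*sqrt(67)/347 ≈ 2.5004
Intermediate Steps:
Z(k) = 4*k**2 (Z(k) = (2*k)*(2*k) = 4*k**2)
M = 64 (M = 4*(-4)**2 = 4*16 = 64)
p(X) = sqrt(64 + X) (p(X) = sqrt(X + 1*64) = sqrt(X + 64) = sqrt(64 + X))
p(3)*(-636/(-2082)) = sqrt(64 + 3)*(-636/(-2082)) = sqrt(67)*(-636*(-1/2082)) = sqrt(67)*(106/347) = 106*sqrt(67)/347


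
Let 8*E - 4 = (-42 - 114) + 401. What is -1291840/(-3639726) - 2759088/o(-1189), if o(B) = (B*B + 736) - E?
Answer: -32860449630112/20592490529241 ≈ -1.5957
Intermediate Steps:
E = 249/8 (E = ½ + ((-42 - 114) + 401)/8 = ½ + (-156 + 401)/8 = ½ + (⅛)*245 = ½ + 245/8 = 249/8 ≈ 31.125)
o(B) = 5639/8 + B² (o(B) = (B*B + 736) - 1*249/8 = (B² + 736) - 249/8 = (736 + B²) - 249/8 = 5639/8 + B²)
-1291840/(-3639726) - 2759088/o(-1189) = -1291840/(-3639726) - 2759088/(5639/8 + (-1189)²) = -1291840*(-1/3639726) - 2759088/(5639/8 + 1413721) = 645920/1819863 - 2759088/11315407/8 = 645920/1819863 - 2759088*8/11315407 = 645920/1819863 - 22072704/11315407 = -32860449630112/20592490529241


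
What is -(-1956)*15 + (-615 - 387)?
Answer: 28338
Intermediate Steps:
-(-1956)*15 + (-615 - 387) = -163*(-180) - 1002 = 29340 - 1002 = 28338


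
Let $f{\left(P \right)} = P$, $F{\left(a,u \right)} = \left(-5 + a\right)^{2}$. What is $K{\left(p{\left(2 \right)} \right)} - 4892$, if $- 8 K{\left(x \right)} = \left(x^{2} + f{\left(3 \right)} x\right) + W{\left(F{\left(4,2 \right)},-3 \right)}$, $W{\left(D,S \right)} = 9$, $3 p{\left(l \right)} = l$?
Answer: $- \frac{352327}{72} \approx -4893.4$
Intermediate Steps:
$p{\left(l \right)} = \frac{l}{3}$
$K{\left(x \right)} = - \frac{9}{8} - \frac{3 x}{8} - \frac{x^{2}}{8}$ ($K{\left(x \right)} = - \frac{\left(x^{2} + 3 x\right) + 9}{8} = - \frac{9 + x^{2} + 3 x}{8} = - \frac{9}{8} - \frac{3 x}{8} - \frac{x^{2}}{8}$)
$K{\left(p{\left(2 \right)} \right)} - 4892 = \left(- \frac{9}{8} - \frac{3 \cdot \frac{1}{3} \cdot 2}{8} - \frac{\left(\frac{1}{3} \cdot 2\right)^{2}}{8}\right) - 4892 = \left(- \frac{9}{8} - \frac{1}{4} - \frac{\left(\frac{2}{3}\right)^{2}}{8}\right) - 4892 = \left(- \frac{9}{8} - \frac{1}{4} - \frac{1}{18}\right) - 4892 = - \frac{103}{72} - 4892 = - \frac{352327}{72}$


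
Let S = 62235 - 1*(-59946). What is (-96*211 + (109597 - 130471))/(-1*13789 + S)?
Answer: -20565/54196 ≈ -0.37946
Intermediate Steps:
S = 122181 (S = 62235 + 59946 = 122181)
(-96*211 + (109597 - 130471))/(-1*13789 + S) = (-96*211 + (109597 - 130471))/(-1*13789 + 122181) = (-20256 - 20874)/(-13789 + 122181) = -41130/108392 = -41130*1/108392 = -20565/54196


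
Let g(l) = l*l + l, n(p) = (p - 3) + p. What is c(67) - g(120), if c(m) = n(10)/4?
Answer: -58063/4 ≈ -14516.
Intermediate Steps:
n(p) = -3 + 2*p (n(p) = (-3 + p) + p = -3 + 2*p)
g(l) = l + l**2 (g(l) = l**2 + l = l + l**2)
c(m) = 17/4 (c(m) = (-3 + 2*10)/4 = (-3 + 20)*(1/4) = 17*(1/4) = 17/4)
c(67) - g(120) = 17/4 - 120*(1 + 120) = 17/4 - 120*121 = 17/4 - 1*14520 = 17/4 - 14520 = -58063/4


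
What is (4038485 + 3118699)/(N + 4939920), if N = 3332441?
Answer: 7157184/8272361 ≈ 0.86519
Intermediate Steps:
(4038485 + 3118699)/(N + 4939920) = (4038485 + 3118699)/(3332441 + 4939920) = 7157184/8272361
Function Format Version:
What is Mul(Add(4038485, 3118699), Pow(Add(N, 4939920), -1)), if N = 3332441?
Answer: Rational(7157184, 8272361) ≈ 0.86519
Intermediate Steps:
Mul(Add(4038485, 3118699), Pow(Add(N, 4939920), -1)) = Mul(Add(4038485, 3118699), Pow(Add(3332441, 4939920), -1)) = Mul(7157184, Pow(8272361, -1)) = Mul(7157184, Rational(1, 8272361)) = Rational(7157184, 8272361)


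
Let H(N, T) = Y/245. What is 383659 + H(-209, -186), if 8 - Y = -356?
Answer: 13428117/35 ≈ 3.8366e+5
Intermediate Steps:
Y = 364 (Y = 8 - 1*(-356) = 8 + 356 = 364)
H(N, T) = 52/35 (H(N, T) = 364/245 = 364*(1/245) = 52/35)
383659 + H(-209, -186) = 383659 + 52/35 = 13428117/35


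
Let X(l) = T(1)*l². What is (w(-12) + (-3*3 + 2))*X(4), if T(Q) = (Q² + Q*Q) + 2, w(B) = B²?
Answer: 8768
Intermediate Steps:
T(Q) = 2 + 2*Q² (T(Q) = (Q² + Q²) + 2 = 2*Q² + 2 = 2 + 2*Q²)
X(l) = 4*l² (X(l) = (2 + 2*1²)*l² = (2 + 2*1)*l² = (2 + 2)*l² = 4*l²)
(w(-12) + (-3*3 + 2))*X(4) = ((-12)² + (-3*3 + 2))*(4*4²) = (144 + (-9 + 2))*(4*16) = (144 - 7)*64 = 137*64 = 8768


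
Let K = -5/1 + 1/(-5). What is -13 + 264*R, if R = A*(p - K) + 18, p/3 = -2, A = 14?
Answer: 8911/5 ≈ 1782.2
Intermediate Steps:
p = -6 (p = 3*(-2) = -6)
K = -26/5 (K = -5*1 + 1*(-⅕) = -5 - ⅕ = -26/5 ≈ -5.2000)
R = 34/5 (R = 14*(-6 - 1*(-26/5)) + 18 = 14*(-6 + 26/5) + 18 = 14*(-⅘) + 18 = -56/5 + 18 = 34/5 ≈ 6.8000)
-13 + 264*R = -13 + 264*(34/5) = -13 + 8976/5 = 8911/5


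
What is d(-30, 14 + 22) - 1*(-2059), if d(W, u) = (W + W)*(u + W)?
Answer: 1699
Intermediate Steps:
d(W, u) = 2*W*(W + u) (d(W, u) = (2*W)*(W + u) = 2*W*(W + u))
d(-30, 14 + 22) - 1*(-2059) = 2*(-30)*(-30 + (14 + 22)) - 1*(-2059) = 2*(-30)*(-30 + 36) + 2059 = 2*(-30)*6 + 2059 = -360 + 2059 = 1699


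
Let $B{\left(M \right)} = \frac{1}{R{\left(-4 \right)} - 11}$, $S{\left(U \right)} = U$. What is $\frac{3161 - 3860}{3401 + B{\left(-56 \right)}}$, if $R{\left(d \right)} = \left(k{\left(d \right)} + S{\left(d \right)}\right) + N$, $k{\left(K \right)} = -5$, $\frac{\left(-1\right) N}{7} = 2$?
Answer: $- \frac{23766}{115633} \approx -0.20553$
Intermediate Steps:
$N = -14$ ($N = \left(-7\right) 2 = -14$)
$R{\left(d \right)} = -19 + d$ ($R{\left(d \right)} = \left(-5 + d\right) - 14 = -19 + d$)
$B{\left(M \right)} = - \frac{1}{34}$ ($B{\left(M \right)} = \frac{1}{\left(-19 - 4\right) - 11} = \frac{1}{-23 - 11} = \frac{1}{-34} = - \frac{1}{34}$)
$\frac{3161 - 3860}{3401 + B{\left(-56 \right)}} = \frac{3161 - 3860}{3401 - \frac{1}{34}} = - \frac{699}{\frac{115633}{34}} = \left(-699\right) \frac{34}{115633} = - \frac{23766}{115633}$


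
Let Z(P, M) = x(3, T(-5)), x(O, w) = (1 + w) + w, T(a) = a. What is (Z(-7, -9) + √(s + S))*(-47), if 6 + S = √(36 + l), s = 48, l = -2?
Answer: 423 - 47*√(42 + √34) ≈ 97.948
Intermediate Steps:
x(O, w) = 1 + 2*w
Z(P, M) = -9 (Z(P, M) = 1 + 2*(-5) = 1 - 10 = -9)
S = -6 + √34 (S = -6 + √(36 - 2) = -6 + √34 ≈ -0.16905)
(Z(-7, -9) + √(s + S))*(-47) = (-9 + √(48 + (-6 + √34)))*(-47) = (-9 + √(42 + √34))*(-47) = 423 - 47*√(42 + √34)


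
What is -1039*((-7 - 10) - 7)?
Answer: 24936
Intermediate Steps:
-1039*((-7 - 10) - 7) = -1039*(-17 - 7) = -1039*(-24) = 24936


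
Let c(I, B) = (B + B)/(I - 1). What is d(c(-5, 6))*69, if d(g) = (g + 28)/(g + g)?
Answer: -897/2 ≈ -448.50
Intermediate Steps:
c(I, B) = 2*B/(-1 + I) (c(I, B) = (2*B)/(-1 + I) = 2*B/(-1 + I))
d(g) = (28 + g)/(2*g) (d(g) = (28 + g)/((2*g)) = (28 + g)*(1/(2*g)) = (28 + g)/(2*g))
d(c(-5, 6))*69 = ((28 + 2*6/(-1 - 5))/(2*((2*6/(-1 - 5)))))*69 = ((28 + 2*6/(-6))/(2*((2*6/(-6)))))*69 = ((28 + 2*6*(-⅙))/(2*((2*6*(-⅙)))))*69 = ((½)*(28 - 2)/(-2))*69 = ((½)*(-½)*26)*69 = -13/2*69 = -897/2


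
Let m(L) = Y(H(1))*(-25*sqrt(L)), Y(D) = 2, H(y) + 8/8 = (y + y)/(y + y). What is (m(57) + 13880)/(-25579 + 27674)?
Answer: 2776/419 - 10*sqrt(57)/419 ≈ 6.4451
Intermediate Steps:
H(y) = 0 (H(y) = -1 + (y + y)/(y + y) = -1 + (2*y)/((2*y)) = -1 + (2*y)*(1/(2*y)) = -1 + 1 = 0)
m(L) = -50*sqrt(L) (m(L) = 2*(-25*sqrt(L)) = -50*sqrt(L))
(m(57) + 13880)/(-25579 + 27674) = (-50*sqrt(57) + 13880)/(-25579 + 27674) = (13880 - 50*sqrt(57))/2095 = (13880 - 50*sqrt(57))*(1/2095) = 2776/419 - 10*sqrt(57)/419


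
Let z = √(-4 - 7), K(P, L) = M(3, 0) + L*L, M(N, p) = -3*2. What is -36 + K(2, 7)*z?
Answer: -36 + 43*I*√11 ≈ -36.0 + 142.61*I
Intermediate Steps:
M(N, p) = -6
K(P, L) = -6 + L² (K(P, L) = -6 + L*L = -6 + L²)
z = I*√11 (z = √(-11) = I*√11 ≈ 3.3166*I)
-36 + K(2, 7)*z = -36 + (-6 + 7²)*(I*√11) = -36 + (-6 + 49)*(I*√11) = -36 + 43*(I*√11) = -36 + 43*I*√11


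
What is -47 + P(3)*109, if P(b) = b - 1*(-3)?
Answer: 607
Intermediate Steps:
P(b) = 3 + b (P(b) = b + 3 = 3 + b)
-47 + P(3)*109 = -47 + (3 + 3)*109 = -47 + 6*109 = -47 + 654 = 607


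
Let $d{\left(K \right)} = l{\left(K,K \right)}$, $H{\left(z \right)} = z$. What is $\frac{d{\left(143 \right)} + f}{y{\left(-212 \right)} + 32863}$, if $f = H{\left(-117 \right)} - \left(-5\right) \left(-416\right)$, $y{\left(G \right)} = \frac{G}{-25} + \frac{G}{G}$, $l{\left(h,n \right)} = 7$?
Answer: $- \frac{27375}{410906} \approx -0.066621$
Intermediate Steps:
$d{\left(K \right)} = 7$
$y{\left(G \right)} = 1 - \frac{G}{25}$ ($y{\left(G \right)} = G \left(- \frac{1}{25}\right) + 1 = - \frac{G}{25} + 1 = 1 - \frac{G}{25}$)
$f = -2197$ ($f = -117 - \left(-5\right) \left(-416\right) = -117 - 2080 = -2197$)
$\frac{d{\left(143 \right)} + f}{y{\left(-212 \right)} + 32863} = \frac{7 - 2197}{\left(1 - - \frac{212}{25}\right) + 32863} = - \frac{2190}{\left(1 + \frac{212}{25}\right) + 32863} = - \frac{2190}{\frac{237}{25} + 32863} = - \frac{2190}{\frac{821812}{25}} = \left(-2190\right) \frac{25}{821812} = - \frac{27375}{410906}$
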